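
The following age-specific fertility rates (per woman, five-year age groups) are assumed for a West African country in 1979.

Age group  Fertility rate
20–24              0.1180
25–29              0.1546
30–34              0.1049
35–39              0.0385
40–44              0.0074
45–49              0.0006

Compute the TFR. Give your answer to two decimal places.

Sum of ASFRs = 0.1180 + 0.1546 + 0.1049 + 0.0385 + 0.0074 + 0.0006 = 0.4240
TFR = 5 × 0.4240 = 2.12

2.12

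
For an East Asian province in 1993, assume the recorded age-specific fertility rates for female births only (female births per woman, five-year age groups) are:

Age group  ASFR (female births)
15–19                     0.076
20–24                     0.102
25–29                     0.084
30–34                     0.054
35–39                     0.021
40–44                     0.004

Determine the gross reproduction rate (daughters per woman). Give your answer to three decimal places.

1.705

Sum of female ASFRs = 0.076 + 0.102 + 0.084 + 0.054 + 0.021 + 0.004 = 0.341
GRR = 5 × 0.341 = 1.705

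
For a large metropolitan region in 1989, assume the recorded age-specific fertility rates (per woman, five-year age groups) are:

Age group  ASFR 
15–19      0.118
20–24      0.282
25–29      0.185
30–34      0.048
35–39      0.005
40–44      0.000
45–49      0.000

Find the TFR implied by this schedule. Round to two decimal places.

3.19

Sum of ASFRs = 0.118 + 0.282 + 0.185 + 0.048 + 0.005 + 0.000 + 0.000 = 0.638
TFR = 5 × 0.638 = 3.19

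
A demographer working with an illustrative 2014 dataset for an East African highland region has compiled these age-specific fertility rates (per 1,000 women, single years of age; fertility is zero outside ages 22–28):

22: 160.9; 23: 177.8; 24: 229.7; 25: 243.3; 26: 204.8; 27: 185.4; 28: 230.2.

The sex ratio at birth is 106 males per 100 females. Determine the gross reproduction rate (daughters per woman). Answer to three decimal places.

Proportion female at birth = 100 / (100 + 106) = 0.48544.
Sum of ASFRs = 160.9 + 177.8 + 229.7 + 243.3 + 204.8 + 185.4 + 230.2 = 1432.1
TFR = 1432.1 / 1000 = 1.4321
GRR = 0.48544 × 1.4321 = 0.69520

0.695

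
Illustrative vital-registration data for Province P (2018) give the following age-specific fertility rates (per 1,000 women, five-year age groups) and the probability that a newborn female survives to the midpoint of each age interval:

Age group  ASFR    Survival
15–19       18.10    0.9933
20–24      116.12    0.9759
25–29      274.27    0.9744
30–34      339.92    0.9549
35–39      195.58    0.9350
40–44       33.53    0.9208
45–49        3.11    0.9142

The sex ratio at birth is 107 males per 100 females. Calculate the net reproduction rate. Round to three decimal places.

2.270

Proportion female at birth = 100 / (100 + 107) = 0.48309.
Weighting each age-specific rate by interval width and survival:
  15–19: 5 × 18.10/1000 × 0.9933 = 0.08989
  20–24: 5 × 116.12/1000 × 0.9759 = 0.56661
  25–29: 5 × 274.27/1000 × 0.9744 = 1.33624
  30–34: 5 × 339.92/1000 × 0.9549 = 1.62295
  35–39: 5 × 195.58/1000 × 0.9350 = 0.91434
  40–44: 5 × 33.53/1000 × 0.9208 = 0.15437
  45–49: 5 × 3.11/1000 × 0.9142 = 0.01422
Sum = 4.69862
NRR = 0.48309 × 4.69862 = 2.26986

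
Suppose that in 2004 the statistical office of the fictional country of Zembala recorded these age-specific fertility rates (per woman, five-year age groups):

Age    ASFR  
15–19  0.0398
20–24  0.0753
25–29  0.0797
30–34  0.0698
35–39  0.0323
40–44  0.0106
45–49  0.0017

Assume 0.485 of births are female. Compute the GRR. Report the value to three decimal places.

Proportion female at birth = 0.485.
Sum of ASFRs = 0.0398 + 0.0753 + 0.0797 + 0.0698 + 0.0323 + 0.0106 + 0.0017 = 0.3092
TFR = 5 × 0.3092 = 1.546
GRR = 0.485 × 1.546 = 0.74981

0.750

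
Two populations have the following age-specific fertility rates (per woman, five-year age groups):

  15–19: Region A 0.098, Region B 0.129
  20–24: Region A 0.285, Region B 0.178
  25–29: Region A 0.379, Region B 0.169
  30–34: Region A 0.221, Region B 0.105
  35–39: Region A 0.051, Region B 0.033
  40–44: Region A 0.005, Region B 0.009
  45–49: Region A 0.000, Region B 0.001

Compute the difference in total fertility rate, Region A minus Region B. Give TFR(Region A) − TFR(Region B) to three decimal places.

Region A:
  Sum of ASFRs = 0.098 + 0.285 + 0.379 + 0.221 + 0.051 + 0.005 + 0.000 = 1.039
  TFR = 5 × 1.039 = 5.195
Region B:
  Sum of ASFRs = 0.129 + 0.178 + 0.169 + 0.105 + 0.033 + 0.009 + 0.001 = 0.624
  TFR = 5 × 0.624 = 3.12
Difference = 5.195 − 3.12 = 2.075

2.075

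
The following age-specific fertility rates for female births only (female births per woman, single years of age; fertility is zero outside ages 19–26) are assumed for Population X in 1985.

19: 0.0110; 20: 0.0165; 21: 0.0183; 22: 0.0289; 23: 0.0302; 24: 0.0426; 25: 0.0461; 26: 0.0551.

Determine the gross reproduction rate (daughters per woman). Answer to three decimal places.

Sum of female ASFRs = 0.0110 + 0.0165 + 0.0183 + 0.0289 + 0.0302 + 0.0426 + 0.0461 + 0.0551 = 0.2487
GRR = 0.2487

0.249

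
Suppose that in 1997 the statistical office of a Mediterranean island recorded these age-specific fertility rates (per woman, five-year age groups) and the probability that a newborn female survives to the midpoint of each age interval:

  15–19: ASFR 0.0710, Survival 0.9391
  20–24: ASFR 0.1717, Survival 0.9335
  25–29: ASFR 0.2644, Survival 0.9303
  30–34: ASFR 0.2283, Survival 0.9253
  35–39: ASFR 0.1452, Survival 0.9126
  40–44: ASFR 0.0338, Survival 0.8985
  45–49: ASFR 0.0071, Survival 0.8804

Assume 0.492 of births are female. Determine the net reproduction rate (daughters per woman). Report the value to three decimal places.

2.099

Proportion female at birth = 0.492.
Per-age-group product (5 × ASFR × survival probability):
  15–19: 5 × 0.0710 × 0.9391 = 0.33338
  20–24: 5 × 0.1717 × 0.9335 = 0.80141
  25–29: 5 × 0.2644 × 0.9303 = 1.22986
  30–34: 5 × 0.2283 × 0.9253 = 1.05623
  35–39: 5 × 0.1452 × 0.9126 = 0.66255
  40–44: 5 × 0.0338 × 0.8985 = 0.15185
  45–49: 5 × 0.0071 × 0.8804 = 0.03125
Sum = 4.26653
NRR = 0.492 × 4.26653 = 2.09913
NRR > 1, so each generation more than replaces itself.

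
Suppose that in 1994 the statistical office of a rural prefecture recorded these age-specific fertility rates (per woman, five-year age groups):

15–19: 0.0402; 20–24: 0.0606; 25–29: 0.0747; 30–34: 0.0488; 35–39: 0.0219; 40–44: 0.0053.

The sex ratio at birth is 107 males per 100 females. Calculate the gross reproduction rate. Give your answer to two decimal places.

Proportion female at birth = 100 / (100 + 107) = 0.48309.
Sum of ASFRs = 0.0402 + 0.0606 + 0.0747 + 0.0488 + 0.0219 + 0.0053 = 0.2515
TFR = 5 × 0.2515 = 1.2575
GRR = 0.48309 × 1.2575 = 0.60749

0.61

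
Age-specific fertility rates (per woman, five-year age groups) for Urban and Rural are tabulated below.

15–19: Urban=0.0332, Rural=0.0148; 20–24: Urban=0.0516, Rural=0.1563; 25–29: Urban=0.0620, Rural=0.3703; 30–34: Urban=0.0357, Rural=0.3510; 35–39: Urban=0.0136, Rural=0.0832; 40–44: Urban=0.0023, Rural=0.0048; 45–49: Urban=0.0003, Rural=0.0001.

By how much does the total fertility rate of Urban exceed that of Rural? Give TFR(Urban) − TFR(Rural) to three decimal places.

-3.909

Urban:
  Sum of ASFRs = 0.0332 + 0.0516 + 0.0620 + 0.0357 + 0.0136 + 0.0023 + 0.0003 = 0.1987
  TFR = 5 × 0.1987 = 0.9935
Rural:
  Sum of ASFRs = 0.0148 + 0.1563 + 0.3703 + 0.3510 + 0.0832 + 0.0048 + 0.0001 = 0.9805
  TFR = 5 × 0.9805 = 4.9025
Difference = 0.9935 − 4.9025 = -3.909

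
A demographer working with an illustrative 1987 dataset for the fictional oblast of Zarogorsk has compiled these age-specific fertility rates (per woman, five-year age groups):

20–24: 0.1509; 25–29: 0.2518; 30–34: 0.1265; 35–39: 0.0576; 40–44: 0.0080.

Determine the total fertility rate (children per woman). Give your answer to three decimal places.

Sum of ASFRs = 0.1509 + 0.2518 + 0.1265 + 0.0576 + 0.0080 = 0.5948
TFR = 5 × 0.5948 = 2.974

2.974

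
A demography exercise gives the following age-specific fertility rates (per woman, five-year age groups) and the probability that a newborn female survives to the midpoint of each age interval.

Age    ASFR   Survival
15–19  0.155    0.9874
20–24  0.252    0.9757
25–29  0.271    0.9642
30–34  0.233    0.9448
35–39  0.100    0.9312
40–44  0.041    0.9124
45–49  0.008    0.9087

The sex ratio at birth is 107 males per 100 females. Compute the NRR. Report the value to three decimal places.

Proportion female at birth = 100 / (100 + 107) = 0.48309.
Per-age-group product (5 × ASFR × survival probability):
  15–19: 5 × 0.155 × 0.9874 = 0.76524
  20–24: 5 × 0.252 × 0.9757 = 1.22938
  25–29: 5 × 0.271 × 0.9642 = 1.30649
  30–34: 5 × 0.233 × 0.9448 = 1.10069
  35–39: 5 × 0.100 × 0.9312 = 0.46560
  40–44: 5 × 0.041 × 0.9124 = 0.18704
  45–49: 5 × 0.008 × 0.9087 = 0.03635
Sum = 5.09079
NRR = 0.48309 × 5.09079 = 2.45931
NRR > 1, so each generation more than replaces itself.

2.459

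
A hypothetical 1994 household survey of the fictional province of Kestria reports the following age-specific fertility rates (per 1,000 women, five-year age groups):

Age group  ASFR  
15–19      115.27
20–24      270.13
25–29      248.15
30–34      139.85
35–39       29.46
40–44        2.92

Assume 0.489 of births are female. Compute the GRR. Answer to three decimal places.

1.970

Proportion female at birth = 0.489.
Sum of ASFRs = 115.27 + 270.13 + 248.15 + 139.85 + 29.46 + 2.92 = 805.78
TFR = 5 × 805.78 / 1000 = 4.0289
GRR = 0.489 × 4.0289 = 1.97013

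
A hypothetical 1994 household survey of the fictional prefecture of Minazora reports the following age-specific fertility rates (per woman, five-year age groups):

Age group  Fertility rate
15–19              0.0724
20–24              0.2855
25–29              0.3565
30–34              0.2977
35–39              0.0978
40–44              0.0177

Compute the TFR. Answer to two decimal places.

5.64

Sum of ASFRs = 0.0724 + 0.2855 + 0.3565 + 0.2977 + 0.0978 + 0.0177 = 1.1276
TFR = 5 × 1.1276 = 5.638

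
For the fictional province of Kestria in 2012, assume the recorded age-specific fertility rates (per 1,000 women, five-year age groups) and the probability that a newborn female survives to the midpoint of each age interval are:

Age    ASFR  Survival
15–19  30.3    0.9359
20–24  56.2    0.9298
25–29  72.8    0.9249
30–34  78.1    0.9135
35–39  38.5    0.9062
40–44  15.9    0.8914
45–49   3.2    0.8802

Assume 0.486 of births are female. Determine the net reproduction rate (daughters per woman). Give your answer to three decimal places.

0.659

Proportion female at birth = 0.486.
Weighting each age-specific rate by interval width and survival:
  15–19: 5 × 30.3/1000 × 0.9359 = 0.14179
  20–24: 5 × 56.2/1000 × 0.9298 = 0.26127
  25–29: 5 × 72.8/1000 × 0.9249 = 0.33666
  30–34: 5 × 78.1/1000 × 0.9135 = 0.35672
  35–39: 5 × 38.5/1000 × 0.9062 = 0.17444
  40–44: 5 × 15.9/1000 × 0.8914 = 0.07087
  45–49: 5 × 3.2/1000 × 0.8802 = 0.01408
Sum = 1.35583
NRR = 0.486 × 1.35583 = 0.65893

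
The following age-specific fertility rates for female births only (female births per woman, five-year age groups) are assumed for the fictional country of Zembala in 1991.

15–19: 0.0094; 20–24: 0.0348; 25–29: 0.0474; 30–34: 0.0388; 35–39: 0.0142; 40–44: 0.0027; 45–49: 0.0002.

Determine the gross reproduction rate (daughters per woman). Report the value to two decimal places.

0.74

Sum of female ASFRs = 0.0094 + 0.0348 + 0.0474 + 0.0388 + 0.0142 + 0.0027 + 0.0002 = 0.1475
GRR = 5 × 0.1475 = 0.7375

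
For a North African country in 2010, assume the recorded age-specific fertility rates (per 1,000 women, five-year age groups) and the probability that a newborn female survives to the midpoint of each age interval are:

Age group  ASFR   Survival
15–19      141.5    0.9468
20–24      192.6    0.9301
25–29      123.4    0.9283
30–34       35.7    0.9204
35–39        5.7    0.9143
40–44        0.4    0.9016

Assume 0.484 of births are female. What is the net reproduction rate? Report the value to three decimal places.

Proportion female at birth = 0.484.
Weighting each age-specific rate by interval width and survival:
  15–19: 5 × 141.5/1000 × 0.9468 = 0.66986
  20–24: 5 × 192.6/1000 × 0.9301 = 0.89569
  25–29: 5 × 123.4/1000 × 0.9283 = 0.57276
  30–34: 5 × 35.7/1000 × 0.9204 = 0.16429
  35–39: 5 × 5.7/1000 × 0.9143 = 0.02606
  40–44: 5 × 0.4/1000 × 0.9016 = 0.00180
Sum = 2.33046
NRR = 0.484 × 2.33046 = 1.12794
An NRR exceeding 1 indicates intrinsic growth under these rates.

1.128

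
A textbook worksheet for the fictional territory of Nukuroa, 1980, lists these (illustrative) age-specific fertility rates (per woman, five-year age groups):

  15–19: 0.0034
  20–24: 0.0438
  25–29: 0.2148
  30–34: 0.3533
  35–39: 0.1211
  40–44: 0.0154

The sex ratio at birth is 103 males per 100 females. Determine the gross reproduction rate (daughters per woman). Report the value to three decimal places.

Proportion female at birth = 100 / (100 + 103) = 0.49261.
Sum of ASFRs = 0.0034 + 0.0438 + 0.2148 + 0.3533 + 0.1211 + 0.0154 = 0.7518
TFR = 5 × 0.7518 = 3.759
GRR = 0.49261 × 3.759 = 1.85172

1.852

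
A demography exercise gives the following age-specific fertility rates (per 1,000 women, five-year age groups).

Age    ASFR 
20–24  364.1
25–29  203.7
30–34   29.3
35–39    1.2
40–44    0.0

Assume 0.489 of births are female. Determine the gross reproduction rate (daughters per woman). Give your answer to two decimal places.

Proportion female at birth = 0.489.
Sum of ASFRs = 364.1 + 203.7 + 29.3 + 1.2 + 0.0 = 598.3
TFR = 5 × 598.3 / 1000 = 2.9915
GRR = 0.489 × 2.9915 = 1.46284

1.46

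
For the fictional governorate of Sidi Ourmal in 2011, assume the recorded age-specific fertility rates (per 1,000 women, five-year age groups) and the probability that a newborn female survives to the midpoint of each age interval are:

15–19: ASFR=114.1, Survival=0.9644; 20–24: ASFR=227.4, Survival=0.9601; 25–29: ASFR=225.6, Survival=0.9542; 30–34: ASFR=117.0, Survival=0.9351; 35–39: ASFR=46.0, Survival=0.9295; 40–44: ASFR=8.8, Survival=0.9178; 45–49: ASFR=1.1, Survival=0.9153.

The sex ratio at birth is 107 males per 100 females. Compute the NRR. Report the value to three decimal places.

1.703

Proportion female at birth = 100 / (100 + 107) = 0.48309.
Per-age-group product (5 × ASFR × survival probability):
  15–19: 5 × 114.1/1000 × 0.9644 = 0.55019
  20–24: 5 × 227.4/1000 × 0.9601 = 1.09163
  25–29: 5 × 225.6/1000 × 0.9542 = 1.07634
  30–34: 5 × 117.0/1000 × 0.9351 = 0.54703
  35–39: 5 × 46.0/1000 × 0.9295 = 0.21379
  40–44: 5 × 8.8/1000 × 0.9178 = 0.04038
  45–49: 5 × 1.1/1000 × 0.9153 = 0.00503
Sum = 3.52439
NRR = 0.48309 × 3.52439 = 1.70260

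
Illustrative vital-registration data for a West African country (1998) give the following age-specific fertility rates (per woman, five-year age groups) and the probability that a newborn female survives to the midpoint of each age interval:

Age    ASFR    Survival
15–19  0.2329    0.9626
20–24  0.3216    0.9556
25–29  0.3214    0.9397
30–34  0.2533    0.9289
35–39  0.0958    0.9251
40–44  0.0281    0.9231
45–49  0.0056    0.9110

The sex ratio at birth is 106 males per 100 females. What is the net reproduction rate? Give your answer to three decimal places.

2.885

Proportion female at birth = 100 / (100 + 106) = 0.48544.
Weighting each age-specific rate by interval width and survival:
  15–19: 5 × 0.2329 × 0.9626 = 1.12095
  20–24: 5 × 0.3216 × 0.9556 = 1.53660
  25–29: 5 × 0.3214 × 0.9397 = 1.51010
  30–34: 5 × 0.2533 × 0.9289 = 1.17645
  35–39: 5 × 0.0958 × 0.9251 = 0.44312
  40–44: 5 × 0.0281 × 0.9231 = 0.12970
  45–49: 5 × 0.0056 × 0.9110 = 0.02551
Sum = 5.94243
NRR = 0.48544 × 5.94243 = 2.88469
NRR > 1, so each generation more than replaces itself.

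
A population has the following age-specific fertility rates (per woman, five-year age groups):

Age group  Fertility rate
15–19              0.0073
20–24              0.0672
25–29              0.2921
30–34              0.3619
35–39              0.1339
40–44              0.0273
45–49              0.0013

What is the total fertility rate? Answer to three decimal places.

Sum of ASFRs = 0.0073 + 0.0672 + 0.2921 + 0.3619 + 0.1339 + 0.0273 + 0.0013 = 0.8910
TFR = 5 × 0.8910 = 4.455

4.455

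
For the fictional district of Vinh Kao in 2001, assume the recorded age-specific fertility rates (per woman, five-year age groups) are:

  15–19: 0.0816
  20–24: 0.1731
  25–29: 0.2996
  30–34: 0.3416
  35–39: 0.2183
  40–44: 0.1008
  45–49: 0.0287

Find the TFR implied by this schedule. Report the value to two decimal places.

Sum of ASFRs = 0.0816 + 0.1731 + 0.2996 + 0.3416 + 0.2183 + 0.1008 + 0.0287 = 1.2437
TFR = 5 × 1.2437 = 6.2185

6.22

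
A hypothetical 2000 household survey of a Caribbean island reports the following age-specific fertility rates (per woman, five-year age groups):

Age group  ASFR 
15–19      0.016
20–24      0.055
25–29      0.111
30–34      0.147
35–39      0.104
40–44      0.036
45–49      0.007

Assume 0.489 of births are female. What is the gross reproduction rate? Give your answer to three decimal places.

1.164

Proportion female at birth = 0.489.
Sum of ASFRs = 0.016 + 0.055 + 0.111 + 0.147 + 0.104 + 0.036 + 0.007 = 0.476
TFR = 5 × 0.476 = 2.38
GRR = 0.489 × 2.38 = 1.16382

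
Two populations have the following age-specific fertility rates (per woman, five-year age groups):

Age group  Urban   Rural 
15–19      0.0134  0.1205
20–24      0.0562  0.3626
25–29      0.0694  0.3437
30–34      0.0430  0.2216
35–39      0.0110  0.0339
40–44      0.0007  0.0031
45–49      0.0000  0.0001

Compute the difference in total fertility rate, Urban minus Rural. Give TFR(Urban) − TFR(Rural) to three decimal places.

Urban:
  Sum of ASFRs = 0.0134 + 0.0562 + 0.0694 + 0.0430 + 0.0110 + 0.0007 + 0.0000 = 0.1937
  TFR = 5 × 0.1937 = 0.9685
Rural:
  Sum of ASFRs = 0.1205 + 0.3626 + 0.3437 + 0.2216 + 0.0339 + 0.0031 + 0.0001 = 1.0855
  TFR = 5 × 1.0855 = 5.4275
Difference = 0.9685 − 5.4275 = -4.459

-4.459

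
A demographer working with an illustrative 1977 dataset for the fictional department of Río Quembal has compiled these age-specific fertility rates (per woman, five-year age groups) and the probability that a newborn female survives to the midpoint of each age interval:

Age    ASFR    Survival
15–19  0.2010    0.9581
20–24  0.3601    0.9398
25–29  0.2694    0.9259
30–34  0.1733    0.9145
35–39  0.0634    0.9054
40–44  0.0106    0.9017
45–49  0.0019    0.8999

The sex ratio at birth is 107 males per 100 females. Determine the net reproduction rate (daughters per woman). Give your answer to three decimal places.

Proportion female at birth = 100 / (100 + 107) = 0.48309.
Per-age-group product (5 × ASFR × survival probability):
  15–19: 5 × 0.2010 × 0.9581 = 0.96289
  20–24: 5 × 0.3601 × 0.9398 = 1.69211
  25–29: 5 × 0.2694 × 0.9259 = 1.24719
  30–34: 5 × 0.1733 × 0.9145 = 0.79241
  35–39: 5 × 0.0634 × 0.9054 = 0.28701
  40–44: 5 × 0.0106 × 0.9017 = 0.04779
  45–49: 5 × 0.0019 × 0.8999 = 0.00855
Sum = 5.03795
NRR = 0.48309 × 5.03795 = 2.43378
NRR > 1, so each generation more than replaces itself.

2.434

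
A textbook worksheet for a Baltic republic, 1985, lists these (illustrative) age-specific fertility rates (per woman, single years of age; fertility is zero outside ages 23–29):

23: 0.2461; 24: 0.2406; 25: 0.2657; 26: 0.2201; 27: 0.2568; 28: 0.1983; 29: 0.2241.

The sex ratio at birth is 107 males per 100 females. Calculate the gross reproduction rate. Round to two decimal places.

0.80

Proportion female at birth = 100 / (100 + 107) = 0.48309.
Sum of ASFRs = 0.2461 + 0.2406 + 0.2657 + 0.2201 + 0.2568 + 0.1983 + 0.2241 = 1.6517
TFR = 1.6517
GRR = 0.48309 × 1.6517 = 0.79792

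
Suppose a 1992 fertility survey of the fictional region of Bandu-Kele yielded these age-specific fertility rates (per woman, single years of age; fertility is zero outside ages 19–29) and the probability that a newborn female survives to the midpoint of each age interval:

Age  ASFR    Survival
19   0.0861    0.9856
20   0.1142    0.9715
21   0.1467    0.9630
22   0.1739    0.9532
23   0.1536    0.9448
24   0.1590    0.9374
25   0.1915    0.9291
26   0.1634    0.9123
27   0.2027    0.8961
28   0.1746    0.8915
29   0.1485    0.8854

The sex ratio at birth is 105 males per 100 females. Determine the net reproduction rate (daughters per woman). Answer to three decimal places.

0.777

Proportion female at birth = 100 / (100 + 105) = 0.48780.
Per-age-group product (1 × ASFR × survival probability):
  19: 1 × 0.0861 × 0.9856 = 0.08486
  20: 1 × 0.1142 × 0.9715 = 0.11095
  21: 1 × 0.1467 × 0.9630 = 0.14127
  22: 1 × 0.1739 × 0.9532 = 0.16576
  23: 1 × 0.1536 × 0.9448 = 0.14512
  24: 1 × 0.1590 × 0.9374 = 0.14905
  25: 1 × 0.1915 × 0.9291 = 0.17792
  26: 1 × 0.1634 × 0.9123 = 0.14907
  27: 1 × 0.2027 × 0.8961 = 0.18164
  28: 1 × 0.1746 × 0.8915 = 0.15566
  29: 1 × 0.1485 × 0.8854 = 0.13148
Sum = 1.59278
NRR = 0.48780 × 1.59278 = 0.77696
With NRR below 1 the population is below replacement fertility.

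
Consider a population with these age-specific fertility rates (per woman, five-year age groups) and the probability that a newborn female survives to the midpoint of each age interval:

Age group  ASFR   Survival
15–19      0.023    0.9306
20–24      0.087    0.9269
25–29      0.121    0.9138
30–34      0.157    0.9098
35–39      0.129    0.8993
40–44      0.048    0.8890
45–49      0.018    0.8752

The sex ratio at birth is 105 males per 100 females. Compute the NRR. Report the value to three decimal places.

1.292

Proportion female at birth = 100 / (100 + 105) = 0.48780.
Survival-weighted fertility by age (5·fₓ·Sₓ):
  15–19: 5 × 0.023 × 0.9306 = 0.10702
  20–24: 5 × 0.087 × 0.9269 = 0.40320
  25–29: 5 × 0.121 × 0.9138 = 0.55285
  30–34: 5 × 0.157 × 0.9098 = 0.71419
  35–39: 5 × 0.129 × 0.8993 = 0.58005
  40–44: 5 × 0.048 × 0.8890 = 0.21336
  45–49: 5 × 0.018 × 0.8752 = 0.07877
Sum = 2.64944
NRR = 0.48780 × 2.64944 = 1.29240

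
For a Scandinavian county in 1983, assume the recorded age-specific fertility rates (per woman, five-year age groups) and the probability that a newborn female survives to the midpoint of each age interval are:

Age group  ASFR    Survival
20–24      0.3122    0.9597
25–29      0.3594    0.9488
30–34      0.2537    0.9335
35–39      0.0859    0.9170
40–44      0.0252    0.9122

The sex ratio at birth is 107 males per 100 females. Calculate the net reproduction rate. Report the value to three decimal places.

2.365

Proportion female at birth = 100 / (100 + 107) = 0.48309.
Weighting each age-specific rate by interval width and survival:
  20–24: 5 × 0.3122 × 0.9597 = 1.49809
  25–29: 5 × 0.3594 × 0.9488 = 1.70499
  30–34: 5 × 0.2537 × 0.9335 = 1.18414
  35–39: 5 × 0.0859 × 0.9170 = 0.39385
  40–44: 5 × 0.0252 × 0.9122 = 0.11494
Sum = 4.89601
NRR = 0.48309 × 4.89601 = 2.36521
An NRR exceeding 1 indicates intrinsic growth under these rates.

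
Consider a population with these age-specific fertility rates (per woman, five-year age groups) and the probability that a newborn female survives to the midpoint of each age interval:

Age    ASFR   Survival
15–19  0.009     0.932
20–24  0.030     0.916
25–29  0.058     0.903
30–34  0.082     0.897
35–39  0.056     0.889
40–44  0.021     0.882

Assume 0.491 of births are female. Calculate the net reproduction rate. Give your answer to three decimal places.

Proportion female at birth = 0.491.
Each age group contributes 5 × ASFR × survival:
  15–19: 5 × 0.009 × 0.932 = 0.04194
  20–24: 5 × 0.030 × 0.916 = 0.13740
  25–29: 5 × 0.058 × 0.903 = 0.26187
  30–34: 5 × 0.082 × 0.897 = 0.36777
  35–39: 5 × 0.056 × 0.889 = 0.24892
  40–44: 5 × 0.021 × 0.882 = 0.09261
Sum = 1.15051
NRR = 0.491 × 1.15051 = 0.56490

0.565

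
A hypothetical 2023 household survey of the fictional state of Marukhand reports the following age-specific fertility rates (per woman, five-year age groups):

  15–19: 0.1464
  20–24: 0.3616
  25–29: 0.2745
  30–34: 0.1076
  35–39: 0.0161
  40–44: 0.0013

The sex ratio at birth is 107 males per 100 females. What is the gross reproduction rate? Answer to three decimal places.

2.192

Proportion female at birth = 100 / (100 + 107) = 0.48309.
Sum of ASFRs = 0.1464 + 0.3616 + 0.2745 + 0.1076 + 0.0161 + 0.0013 = 0.9075
TFR = 5 × 0.9075 = 4.5375
GRR = 0.48309 × 4.5375 = 2.19202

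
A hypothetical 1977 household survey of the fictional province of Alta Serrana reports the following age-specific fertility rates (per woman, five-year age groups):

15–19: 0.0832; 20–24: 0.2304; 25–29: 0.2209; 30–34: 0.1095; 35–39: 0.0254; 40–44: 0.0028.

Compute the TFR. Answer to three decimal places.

3.361

Sum of ASFRs = 0.0832 + 0.2304 + 0.2209 + 0.1095 + 0.0254 + 0.0028 = 0.6722
TFR = 5 × 0.6722 = 3.361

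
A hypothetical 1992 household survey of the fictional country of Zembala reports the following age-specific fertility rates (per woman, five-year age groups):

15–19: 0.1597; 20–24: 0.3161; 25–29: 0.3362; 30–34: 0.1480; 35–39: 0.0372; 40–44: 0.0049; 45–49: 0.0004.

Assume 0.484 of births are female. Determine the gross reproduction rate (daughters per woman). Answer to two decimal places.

2.43

Proportion female at birth = 0.484.
Sum of ASFRs = 0.1597 + 0.3161 + 0.3362 + 0.1480 + 0.0372 + 0.0049 + 0.0004 = 1.0025
TFR = 5 × 1.0025 = 5.0125
GRR = 0.484 × 5.0125 = 2.42605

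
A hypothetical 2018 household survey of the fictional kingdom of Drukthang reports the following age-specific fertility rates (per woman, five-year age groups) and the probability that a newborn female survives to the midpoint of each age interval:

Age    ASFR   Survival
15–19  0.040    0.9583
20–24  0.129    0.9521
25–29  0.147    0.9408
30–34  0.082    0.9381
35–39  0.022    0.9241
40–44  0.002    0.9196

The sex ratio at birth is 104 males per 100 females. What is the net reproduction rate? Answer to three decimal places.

Proportion female at birth = 100 / (100 + 104) = 0.49020.
Per-age-group product (5 × ASFR × survival probability):
  15–19: 5 × 0.040 × 0.9583 = 0.19166
  20–24: 5 × 0.129 × 0.9521 = 0.61410
  25–29: 5 × 0.147 × 0.9408 = 0.69149
  30–34: 5 × 0.082 × 0.9381 = 0.38462
  35–39: 5 × 0.022 × 0.9241 = 0.10165
  40–44: 5 × 0.002 × 0.9196 = 0.00920
Sum = 1.99272
NRR = 0.49020 × 1.99272 = 0.97683

0.977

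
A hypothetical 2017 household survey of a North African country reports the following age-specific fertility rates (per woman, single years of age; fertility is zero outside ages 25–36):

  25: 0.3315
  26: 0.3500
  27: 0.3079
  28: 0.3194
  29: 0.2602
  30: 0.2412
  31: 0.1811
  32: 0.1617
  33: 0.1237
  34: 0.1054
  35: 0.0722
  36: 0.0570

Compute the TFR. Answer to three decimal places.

2.511

Sum of ASFRs = 0.3315 + 0.3500 + 0.3079 + 0.3194 + 0.2602 + 0.2412 + 0.1811 + 0.1617 + 0.1237 + 0.1054 + 0.0722 + 0.0570 = 2.5113
TFR = 2.5113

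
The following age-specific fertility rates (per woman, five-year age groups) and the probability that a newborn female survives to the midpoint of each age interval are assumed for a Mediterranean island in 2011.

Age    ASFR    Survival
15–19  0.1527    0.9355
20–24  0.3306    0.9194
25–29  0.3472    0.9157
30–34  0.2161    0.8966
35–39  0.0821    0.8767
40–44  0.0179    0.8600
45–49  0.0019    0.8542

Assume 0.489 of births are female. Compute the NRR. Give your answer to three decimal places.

Proportion female at birth = 0.489.
Per-age-group product (5 × ASFR × survival probability):
  15–19: 5 × 0.1527 × 0.9355 = 0.71425
  20–24: 5 × 0.3306 × 0.9194 = 1.51977
  25–29: 5 × 0.3472 × 0.9157 = 1.58966
  30–34: 5 × 0.2161 × 0.8966 = 0.96878
  35–39: 5 × 0.0821 × 0.8767 = 0.35989
  40–44: 5 × 0.0179 × 0.8600 = 0.07697
  45–49: 5 × 0.0019 × 0.8542 = 0.00811
Sum = 5.23743
NRR = 0.489 × 5.23743 = 2.56110

2.561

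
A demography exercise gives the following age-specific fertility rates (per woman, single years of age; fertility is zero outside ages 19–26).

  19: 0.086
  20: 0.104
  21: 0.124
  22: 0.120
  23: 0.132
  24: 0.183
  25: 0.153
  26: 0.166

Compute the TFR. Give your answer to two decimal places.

1.07

Sum of ASFRs = 0.086 + 0.104 + 0.124 + 0.120 + 0.132 + 0.183 + 0.153 + 0.166 = 1.068
TFR = 1.068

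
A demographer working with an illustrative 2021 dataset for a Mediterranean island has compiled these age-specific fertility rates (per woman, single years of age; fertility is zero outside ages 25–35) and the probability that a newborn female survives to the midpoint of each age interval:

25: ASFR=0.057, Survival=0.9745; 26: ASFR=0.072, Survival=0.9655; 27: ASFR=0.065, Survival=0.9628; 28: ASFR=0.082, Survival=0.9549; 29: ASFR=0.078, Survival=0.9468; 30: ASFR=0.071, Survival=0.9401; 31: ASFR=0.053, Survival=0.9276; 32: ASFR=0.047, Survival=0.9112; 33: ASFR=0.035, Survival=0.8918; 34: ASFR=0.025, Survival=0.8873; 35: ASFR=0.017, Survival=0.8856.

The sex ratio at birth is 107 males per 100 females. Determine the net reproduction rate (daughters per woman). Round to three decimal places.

0.274

Proportion female at birth = 100 / (100 + 107) = 0.48309.
Weighting each age-specific rate by interval width and survival:
  25: 1 × 0.057 × 0.9745 = 0.05555
  26: 1 × 0.072 × 0.9655 = 0.06952
  27: 1 × 0.065 × 0.9628 = 0.06258
  28: 1 × 0.082 × 0.9549 = 0.07830
  29: 1 × 0.078 × 0.9468 = 0.07385
  30: 1 × 0.071 × 0.9401 = 0.06675
  31: 1 × 0.053 × 0.9276 = 0.04916
  32: 1 × 0.047 × 0.9112 = 0.04283
  33: 1 × 0.035 × 0.8918 = 0.03121
  34: 1 × 0.025 × 0.8873 = 0.02218
  35: 1 × 0.017 × 0.8856 = 0.01506
Sum = 0.56699
NRR = 0.48309 × 0.56699 = 0.27391
An NRR under 1 implies long-run decline under these rates.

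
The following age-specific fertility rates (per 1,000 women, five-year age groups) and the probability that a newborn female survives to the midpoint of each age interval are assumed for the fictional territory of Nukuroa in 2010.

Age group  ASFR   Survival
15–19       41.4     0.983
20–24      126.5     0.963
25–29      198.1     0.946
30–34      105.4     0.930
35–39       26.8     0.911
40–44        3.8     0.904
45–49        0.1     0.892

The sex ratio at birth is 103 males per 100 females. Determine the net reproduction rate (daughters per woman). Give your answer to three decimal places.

Proportion female at birth = 100 / (100 + 103) = 0.49261.
Weighting each age-specific rate by interval width and survival:
  15–19: 5 × 41.4/1000 × 0.983 = 0.20348
  20–24: 5 × 126.5/1000 × 0.963 = 0.60910
  25–29: 5 × 198.1/1000 × 0.946 = 0.93701
  30–34: 5 × 105.4/1000 × 0.930 = 0.49011
  35–39: 5 × 26.8/1000 × 0.911 = 0.12207
  40–44: 5 × 3.8/1000 × 0.904 = 0.01718
  45–49: 5 × 0.1/1000 × 0.892 = 0.00045
Sum = 2.37940
NRR = 0.49261 × 2.37940 = 1.17212
With NRR above 1 the population is above replacement fertility.

1.172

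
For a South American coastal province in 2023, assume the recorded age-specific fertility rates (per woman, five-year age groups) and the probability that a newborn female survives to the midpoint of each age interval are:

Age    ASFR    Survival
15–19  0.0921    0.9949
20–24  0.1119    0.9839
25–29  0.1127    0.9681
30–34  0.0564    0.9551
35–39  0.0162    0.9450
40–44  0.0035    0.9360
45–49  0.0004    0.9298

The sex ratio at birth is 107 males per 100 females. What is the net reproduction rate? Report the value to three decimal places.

Proportion female at birth = 100 / (100 + 107) = 0.48309.
Survival-weighted fertility by age (5·fₓ·Sₓ):
  15–19: 5 × 0.0921 × 0.9949 = 0.45815
  20–24: 5 × 0.1119 × 0.9839 = 0.55049
  25–29: 5 × 0.1127 × 0.9681 = 0.54552
  30–34: 5 × 0.0564 × 0.9551 = 0.26934
  35–39: 5 × 0.0162 × 0.9450 = 0.07655
  40–44: 5 × 0.0035 × 0.9360 = 0.01638
  45–49: 5 × 0.0004 × 0.9298 = 0.00186
Sum = 1.91829
NRR = 0.48309 × 1.91829 = 0.92671

0.927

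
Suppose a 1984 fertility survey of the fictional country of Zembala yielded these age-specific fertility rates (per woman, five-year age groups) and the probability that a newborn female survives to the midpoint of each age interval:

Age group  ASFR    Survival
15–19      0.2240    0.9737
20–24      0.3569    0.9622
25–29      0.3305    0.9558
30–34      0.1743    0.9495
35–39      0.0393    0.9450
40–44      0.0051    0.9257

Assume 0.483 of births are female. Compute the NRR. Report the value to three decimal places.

2.620

Proportion female at birth = 0.483.
Per-age-group product (5 × ASFR × survival probability):
  15–19: 5 × 0.2240 × 0.9737 = 1.09054
  20–24: 5 × 0.3569 × 0.9622 = 1.71705
  25–29: 5 × 0.3305 × 0.9558 = 1.57946
  30–34: 5 × 0.1743 × 0.9495 = 0.82749
  35–39: 5 × 0.0393 × 0.9450 = 0.18569
  40–44: 5 × 0.0051 × 0.9257 = 0.02361
Sum = 5.42384
NRR = 0.483 × 5.42384 = 2.61971
With NRR above 1 the population is above replacement fertility.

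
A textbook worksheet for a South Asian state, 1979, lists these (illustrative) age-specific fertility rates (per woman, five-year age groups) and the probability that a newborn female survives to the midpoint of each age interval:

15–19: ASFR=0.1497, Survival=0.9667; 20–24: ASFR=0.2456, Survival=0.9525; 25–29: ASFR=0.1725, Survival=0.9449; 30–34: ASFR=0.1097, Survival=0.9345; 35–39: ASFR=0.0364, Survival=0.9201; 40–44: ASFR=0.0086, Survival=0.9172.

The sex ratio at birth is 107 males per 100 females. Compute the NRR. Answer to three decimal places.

1.656

Proportion female at birth = 100 / (100 + 107) = 0.48309.
Survival-weighted fertility by age (5·fₓ·Sₓ):
  15–19: 5 × 0.1497 × 0.9667 = 0.72357
  20–24: 5 × 0.2456 × 0.9525 = 1.16967
  25–29: 5 × 0.1725 × 0.9449 = 0.81498
  30–34: 5 × 0.1097 × 0.9345 = 0.51257
  35–39: 5 × 0.0364 × 0.9201 = 0.16746
  40–44: 5 × 0.0086 × 0.9172 = 0.03944
Sum = 3.42769
NRR = 0.48309 × 3.42769 = 1.65588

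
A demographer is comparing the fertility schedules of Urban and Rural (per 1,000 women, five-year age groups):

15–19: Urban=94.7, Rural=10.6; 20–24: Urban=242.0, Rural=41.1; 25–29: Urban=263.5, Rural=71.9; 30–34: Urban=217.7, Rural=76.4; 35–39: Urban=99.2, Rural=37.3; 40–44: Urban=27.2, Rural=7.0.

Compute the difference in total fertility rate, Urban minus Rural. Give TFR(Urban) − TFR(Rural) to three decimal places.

3.500

Urban:
  Sum of ASFRs = 94.7 + 242.0 + 263.5 + 217.7 + 99.2 + 27.2 = 944.3
  TFR = 5 × 944.3 / 1000 = 4.7215
Rural:
  Sum of ASFRs = 10.6 + 41.1 + 71.9 + 76.4 + 37.3 + 7.0 = 244.3
  TFR = 5 × 244.3 / 1000 = 1.2215
Difference = 4.7215 − 1.2215 = 3.5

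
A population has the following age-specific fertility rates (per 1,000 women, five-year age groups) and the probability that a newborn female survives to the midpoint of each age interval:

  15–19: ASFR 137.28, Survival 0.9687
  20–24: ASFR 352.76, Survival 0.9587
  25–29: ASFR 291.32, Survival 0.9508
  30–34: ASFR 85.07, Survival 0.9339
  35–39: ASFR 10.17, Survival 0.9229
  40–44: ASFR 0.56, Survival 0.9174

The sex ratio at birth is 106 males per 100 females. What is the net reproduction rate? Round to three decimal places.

Proportion female at birth = 100 / (100 + 106) = 0.48544.
Per-age-group product (5 × ASFR × survival probability):
  15–19: 5 × 137.28/1000 × 0.9687 = 0.66492
  20–24: 5 × 352.76/1000 × 0.9587 = 1.69096
  25–29: 5 × 291.32/1000 × 0.9508 = 1.38494
  30–34: 5 × 85.07/1000 × 0.9339 = 0.39723
  35–39: 5 × 10.17/1000 × 0.9229 = 0.04693
  40–44: 5 × 0.56/1000 × 0.9174 = 0.00257
Sum = 4.18755
NRR = 0.48544 × 4.18755 = 2.03280
NRR > 1, so each generation more than replaces itself.

2.033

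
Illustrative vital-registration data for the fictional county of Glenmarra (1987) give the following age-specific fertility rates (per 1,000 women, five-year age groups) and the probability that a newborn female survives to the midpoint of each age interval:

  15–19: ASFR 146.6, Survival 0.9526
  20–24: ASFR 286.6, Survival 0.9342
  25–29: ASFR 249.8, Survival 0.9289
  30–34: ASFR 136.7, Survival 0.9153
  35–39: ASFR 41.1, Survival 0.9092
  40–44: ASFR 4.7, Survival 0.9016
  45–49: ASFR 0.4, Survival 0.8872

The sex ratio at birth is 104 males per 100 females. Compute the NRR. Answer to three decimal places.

1.977

Proportion female at birth = 100 / (100 + 104) = 0.49020.
Each age group contributes 5 × ASFR × survival:
  15–19: 5 × 146.6/1000 × 0.9526 = 0.69826
  20–24: 5 × 286.6/1000 × 0.9342 = 1.33871
  25–29: 5 × 249.8/1000 × 0.9289 = 1.16020
  30–34: 5 × 136.7/1000 × 0.9153 = 0.62561
  35–39: 5 × 41.1/1000 × 0.9092 = 0.18684
  40–44: 5 × 4.7/1000 × 0.9016 = 0.02119
  45–49: 5 × 0.4/1000 × 0.8872 = 0.00177
Sum = 4.03258
NRR = 0.49020 × 4.03258 = 1.97677
An NRR exceeding 1 indicates intrinsic growth under these rates.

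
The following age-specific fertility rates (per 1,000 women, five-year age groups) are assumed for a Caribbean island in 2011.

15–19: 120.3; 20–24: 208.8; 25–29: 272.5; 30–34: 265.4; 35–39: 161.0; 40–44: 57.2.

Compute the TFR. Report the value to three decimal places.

Sum of ASFRs = 120.3 + 208.8 + 272.5 + 265.4 + 161.0 + 57.2 = 1085.2
TFR = 5 × 1085.2 / 1000 = 5.426

5.426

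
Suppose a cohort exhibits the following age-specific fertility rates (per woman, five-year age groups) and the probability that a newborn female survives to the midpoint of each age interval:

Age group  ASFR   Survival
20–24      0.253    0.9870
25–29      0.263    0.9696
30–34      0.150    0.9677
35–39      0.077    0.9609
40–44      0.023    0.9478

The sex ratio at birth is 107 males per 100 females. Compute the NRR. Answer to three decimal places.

1.801

Proportion female at birth = 100 / (100 + 107) = 0.48309.
Survival-weighted fertility by age (5·fₓ·Sₓ):
  20–24: 5 × 0.253 × 0.9870 = 1.24856
  25–29: 5 × 0.263 × 0.9696 = 1.27502
  30–34: 5 × 0.150 × 0.9677 = 0.72578
  35–39: 5 × 0.077 × 0.9609 = 0.36995
  40–44: 5 × 0.023 × 0.9478 = 0.10900
Sum = 3.72831
NRR = 0.48309 × 3.72831 = 1.80111
NRR > 1, so each generation more than replaces itself.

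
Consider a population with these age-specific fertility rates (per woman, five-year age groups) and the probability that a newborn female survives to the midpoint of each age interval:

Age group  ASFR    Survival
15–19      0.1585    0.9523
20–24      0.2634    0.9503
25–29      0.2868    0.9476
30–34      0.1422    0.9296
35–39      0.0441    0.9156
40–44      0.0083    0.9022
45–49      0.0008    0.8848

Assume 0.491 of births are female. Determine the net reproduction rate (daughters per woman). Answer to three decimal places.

2.096

Proportion female at birth = 0.491.
Each age group contributes 5 × ASFR × survival:
  15–19: 5 × 0.1585 × 0.9523 = 0.75470
  20–24: 5 × 0.2634 × 0.9503 = 1.25155
  25–29: 5 × 0.2868 × 0.9476 = 1.35886
  30–34: 5 × 0.1422 × 0.9296 = 0.66095
  35–39: 5 × 0.0441 × 0.9156 = 0.20189
  40–44: 5 × 0.0083 × 0.9022 = 0.03744
  45–49: 5 × 0.0008 × 0.8848 = 0.00354
Sum = 4.26893
NRR = 0.491 × 4.26893 = 2.09604
NRR > 1, so each generation more than replaces itself.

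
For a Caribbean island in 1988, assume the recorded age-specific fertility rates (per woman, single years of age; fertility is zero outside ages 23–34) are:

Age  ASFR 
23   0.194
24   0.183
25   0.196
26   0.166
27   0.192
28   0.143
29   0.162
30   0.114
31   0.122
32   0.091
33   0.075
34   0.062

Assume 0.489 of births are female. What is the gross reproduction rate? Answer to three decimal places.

Proportion female at birth = 0.489.
Sum of ASFRs = 0.194 + 0.183 + 0.196 + 0.166 + 0.192 + 0.143 + 0.162 + 0.114 + 0.122 + 0.091 + 0.075 + 0.062 = 1.700
TFR = 1.7
GRR = 0.489 × 1.7 = 0.83130

0.831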